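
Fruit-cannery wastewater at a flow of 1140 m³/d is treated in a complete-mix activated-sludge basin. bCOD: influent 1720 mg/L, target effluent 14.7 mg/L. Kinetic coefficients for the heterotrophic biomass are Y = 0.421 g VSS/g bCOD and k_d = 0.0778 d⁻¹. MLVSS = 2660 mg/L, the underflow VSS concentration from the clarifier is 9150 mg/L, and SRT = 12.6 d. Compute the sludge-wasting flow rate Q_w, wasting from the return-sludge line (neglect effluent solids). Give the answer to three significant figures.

Steady-state biomass mass balance: V·X·(1 + k_d·θ_c) = Y·Q·(S₀ − S)·θ_c, so V = 0.421 × 1140 × (1720 − 14.7) × 12.6 / [2660 × (1 + 0.0778 × 12.6)] = 1.03×10^7 / 5268 = 1958 m³.
θ_c = V·X/(Q_w·X_r) when wasting from the recycle, so Q_w = V·X/(θ_c·X_r) = 1958 × 2660 / (12.6 × 9150) = 45.17 m³/d.

Q_w ≈ 45.2 m³/d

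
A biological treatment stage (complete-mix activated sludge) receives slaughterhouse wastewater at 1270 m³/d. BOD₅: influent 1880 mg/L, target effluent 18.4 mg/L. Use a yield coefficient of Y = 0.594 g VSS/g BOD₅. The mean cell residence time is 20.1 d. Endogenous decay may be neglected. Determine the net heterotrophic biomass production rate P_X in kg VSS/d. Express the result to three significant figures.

P_X ≈ 1400 kg VSS/d

Since k_d ≈ 0, Y_obs = Y = 0.594 g VSS/g BOD₅.
Substrate removed = Q·(S₀ − S) = 1270 m³/d × (1880 − 18.4) g/m³ = 2.36×10^6 g/d = 2364 kg/d.
So the net sludge growth is P_X = 0.5940 × 2364 = 1404 kg VSS/d.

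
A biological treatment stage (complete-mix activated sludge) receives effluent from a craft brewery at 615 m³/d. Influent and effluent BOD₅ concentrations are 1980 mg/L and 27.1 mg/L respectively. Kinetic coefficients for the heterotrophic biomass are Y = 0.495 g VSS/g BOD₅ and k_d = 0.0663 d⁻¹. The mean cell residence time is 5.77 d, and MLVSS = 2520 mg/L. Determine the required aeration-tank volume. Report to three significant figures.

Rearranging the biomass balance for a CMAS with decay, V = Y·Q·ΔS·θ_c / [X·(1+k_d θ_c)] = 0.495 × 615 × (1980 − 27.1) × 5.77 / [2520 × (1 + 0.0663 × 5.77)] = 3.43×10^6 / 3484 = 984.6 m³.

V ≈ 985 m³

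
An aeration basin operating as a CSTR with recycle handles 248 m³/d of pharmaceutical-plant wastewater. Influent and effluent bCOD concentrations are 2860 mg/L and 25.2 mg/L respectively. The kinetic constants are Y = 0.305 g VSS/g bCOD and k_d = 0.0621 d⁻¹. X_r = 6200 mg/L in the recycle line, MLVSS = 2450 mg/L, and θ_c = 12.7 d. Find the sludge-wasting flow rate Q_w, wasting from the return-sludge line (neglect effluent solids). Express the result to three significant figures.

Steady-state biomass mass balance: V·X·(1 + k_d·θ_c) = Y·Q·(S₀ − S)·θ_c, so V = 0.305 × 248 × (2860 − 25.2) × 12.7 / [2450 × (1 + 0.0621 × 12.7)] = 2.72×10^6 / 4382 = 621.4 m³.
Q_w = (V·X)/(θ_c X_r) = 621.4 × 2450 / (12.7 × 6200) = 19.34 m³/d.

Q_w ≈ 19.3 m³/d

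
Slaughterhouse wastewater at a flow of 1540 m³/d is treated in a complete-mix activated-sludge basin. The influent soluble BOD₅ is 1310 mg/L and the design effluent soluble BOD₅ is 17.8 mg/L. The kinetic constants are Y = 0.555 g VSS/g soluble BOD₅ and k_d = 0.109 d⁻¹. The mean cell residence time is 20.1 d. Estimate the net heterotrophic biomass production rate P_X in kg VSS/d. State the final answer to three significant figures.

Observed yield with endogenous decay: Y_obs = Y / (1 + k_d·θ_c) = 0.555 / (1 + 0.109 × 20.1) = 0.555 / 3.191 = 0.1739 g VSS/g soluble BOD₅.
Q·(S₀ − S) = 1540 × (1310 − 17.8) × 10⁻³ = 1990 kg/d removed.
Net biomass production P_X = Y_obs × Q·(S₀ − S) = 0.1739 × 1990 = 346.1 kg VSS/d.

P_X ≈ 346 kg VSS/d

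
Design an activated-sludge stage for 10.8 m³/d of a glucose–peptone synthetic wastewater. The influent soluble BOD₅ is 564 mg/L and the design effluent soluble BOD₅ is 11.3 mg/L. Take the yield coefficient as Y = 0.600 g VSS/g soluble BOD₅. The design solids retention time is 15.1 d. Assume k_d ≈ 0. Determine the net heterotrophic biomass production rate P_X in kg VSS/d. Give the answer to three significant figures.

Since k_d ≈ 0, Y_obs = Y = 0.600 g VSS/g soluble BOD₅.
ΔS = 564 − 11.3 = 552.7 mg/L, so the substrate removal rate is 10.8 × 552.7/1000 = 5.969 kg soluble BOD₅/d.
Biomass produced: P_X = Y_obs·Q·ΔS = 0.6000 × 5.969 ≈ 3.581 kg VSS/d.

P_X ≈ 3.58 kg VSS/d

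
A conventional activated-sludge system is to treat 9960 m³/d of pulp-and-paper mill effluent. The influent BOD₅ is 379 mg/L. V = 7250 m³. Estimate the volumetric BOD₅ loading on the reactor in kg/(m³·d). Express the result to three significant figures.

L_v = Q S₀ / V = 9960 × 379 × 10⁻³ / 7250 = 0.5207 kg/(m³·d).

L_v ≈ 0.521 kg BOD₅/(m³·d)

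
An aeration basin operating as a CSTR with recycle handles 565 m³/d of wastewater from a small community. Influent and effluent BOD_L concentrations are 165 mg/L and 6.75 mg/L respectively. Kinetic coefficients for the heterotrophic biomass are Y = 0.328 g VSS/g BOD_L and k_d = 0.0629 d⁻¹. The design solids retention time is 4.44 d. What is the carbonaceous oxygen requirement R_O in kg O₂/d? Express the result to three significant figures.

R_O ≈ 56.9 kg O₂/d

Correct the yield for decay: Y_obs = Y/(1 + k_d θ_c) = 0.328 / (1 + 0.0629 × 4.44) = 0.328 / 1.279 = 0.2564.
Q·(S₀ − S) = 565 × (165 − 6.75) × 10⁻³ = 89.41 kg/d removed.
Biomass synthesised: P_X = Y_obs × 89.41 = 22.92 kg VSS/d.
R_O = Q·ΔS − 1.42 P_X = 89.41 − 32.55 = 56.86 kg O₂/d.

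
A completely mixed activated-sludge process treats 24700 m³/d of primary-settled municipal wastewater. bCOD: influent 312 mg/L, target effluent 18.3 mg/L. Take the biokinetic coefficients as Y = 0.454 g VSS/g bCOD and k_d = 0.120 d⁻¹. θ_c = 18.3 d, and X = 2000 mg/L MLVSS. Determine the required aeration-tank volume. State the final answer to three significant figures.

Steady-state biomass mass balance: V·X·(1 + k_d·θ_c) = Y·Q·(S₀ − S)·θ_c, so V = 0.454 × 24700 × (312 − 18.3) × 18.3 / [2000 × (1 + 0.120 × 18.3)] = 6.03×10^7 / 6392 = 9429 m³.

V ≈ 9430 m³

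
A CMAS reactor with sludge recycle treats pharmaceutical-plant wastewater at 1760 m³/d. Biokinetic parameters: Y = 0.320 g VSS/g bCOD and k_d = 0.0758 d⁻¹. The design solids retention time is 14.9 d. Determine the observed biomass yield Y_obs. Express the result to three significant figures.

Y_obs = Y / (1 + k_d θ_c) = 0.320 / (1 + 0.0758 × 14.9) = 0.320 / 2.129 = 0.1503.

Y_obs ≈ 0.150 g VSS/g bCOD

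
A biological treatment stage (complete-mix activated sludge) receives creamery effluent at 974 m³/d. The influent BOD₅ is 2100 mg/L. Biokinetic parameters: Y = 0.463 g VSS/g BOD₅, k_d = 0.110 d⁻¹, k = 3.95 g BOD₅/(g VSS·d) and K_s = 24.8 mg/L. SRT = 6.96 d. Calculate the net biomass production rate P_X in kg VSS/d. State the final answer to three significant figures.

Effluent substrate depends only on kinetics and SRT: S = K_s(1 + k_d θ_c) / [θ_c(Yk − k_d) − 1] = 24.8 × (1 + 0.110 × 6.96) / [6.96 × (0.463 × 3.95 − 0.110) − 1] = 43.79 / 10.96 = 3.994 mg/L.
Y_obs = Y / (1 + k_d θ_c) = 0.463 / (1 + 0.110 × 6.96) = 0.463 / 1.766 = 0.2622.
ΔS = 2100 − 3.99 = 2096 mg/L, so the substrate removal rate is 974 × 2096/1000 = 2042 kg BOD₅/d.
Biomass produced: P_X = Y_obs·Q·ΔS = 0.2622 × 2042 ≈ 535.4 kg VSS/d.

P_X ≈ 535 kg VSS/d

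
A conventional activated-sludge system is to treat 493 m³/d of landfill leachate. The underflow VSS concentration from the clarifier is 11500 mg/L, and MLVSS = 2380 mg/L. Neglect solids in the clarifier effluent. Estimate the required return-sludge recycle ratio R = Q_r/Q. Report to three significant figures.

R ≈ 0.261

Solids balance on the clarifier gives (1+R)X = R·X_r, so R = X/(X_r − X) = 2380 / (11500 − 2380) = 0.2610.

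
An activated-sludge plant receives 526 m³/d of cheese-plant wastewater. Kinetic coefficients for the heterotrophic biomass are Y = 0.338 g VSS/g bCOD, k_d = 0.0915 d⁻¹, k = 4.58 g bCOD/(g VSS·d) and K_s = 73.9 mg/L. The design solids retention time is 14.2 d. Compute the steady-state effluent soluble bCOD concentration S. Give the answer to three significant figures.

Effluent substrate depends only on kinetics and SRT: S = K_s(1 + k_d θ_c) / [θ_c(Yk − k_d) − 1] = 73.9 × (1 + 0.0915 × 14.2) / [14.2 × (0.338 × 4.58 − 0.0915) − 1] = 169.9 / 19.68 = 8.633 mg/L.

S ≈ 8.63 mg/L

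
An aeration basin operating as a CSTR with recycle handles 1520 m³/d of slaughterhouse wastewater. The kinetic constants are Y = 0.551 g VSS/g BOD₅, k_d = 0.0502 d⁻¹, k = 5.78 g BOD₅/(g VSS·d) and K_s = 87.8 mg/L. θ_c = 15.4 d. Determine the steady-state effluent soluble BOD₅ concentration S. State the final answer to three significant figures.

From the Monod/SRT balance for a CMAS, S = K_s·(1+k_d θ_c)/[θ_c·(Y k − k_d) − 1] = 87.8 × (1 + 0.0502 × 15.4) / [15.4 × (0.551 × 5.78 − 0.0502) − 1] = 155.7 / 47.27 = 3.293 mg/L.

S ≈ 3.29 mg/L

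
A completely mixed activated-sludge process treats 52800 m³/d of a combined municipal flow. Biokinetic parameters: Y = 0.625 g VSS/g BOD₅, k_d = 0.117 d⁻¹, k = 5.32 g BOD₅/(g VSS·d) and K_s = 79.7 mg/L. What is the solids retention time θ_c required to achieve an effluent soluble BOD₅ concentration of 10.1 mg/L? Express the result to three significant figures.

Specific growth rate at S = 10.1 mg/L: μ = YkS/(K_s+S) = 0.625·5.32·10.1/(79.7+10.1) = 0.3740 d⁻¹.
Then 1/θ_c = μ − k_d = 0.3740 − 0.117 = 0.2570 d⁻¹, giving θ_c = 3.892 d.

θ_c ≈ 3.89 d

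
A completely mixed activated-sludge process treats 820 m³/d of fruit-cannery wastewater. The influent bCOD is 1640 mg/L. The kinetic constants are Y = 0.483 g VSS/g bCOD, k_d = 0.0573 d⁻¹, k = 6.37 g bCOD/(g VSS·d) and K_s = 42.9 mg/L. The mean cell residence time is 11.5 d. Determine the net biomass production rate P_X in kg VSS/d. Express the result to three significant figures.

P_X ≈ 391 kg VSS/d

From the Monod/SRT balance for a CMAS, S = K_s·(1+k_d θ_c)/[θ_c·(Y k − k_d) − 1] = 42.9 × (1 + 0.0573 × 11.5) / [11.5 × (0.483 × 6.37 − 0.0573) − 1] = 71.17 / 33.72 = 2.110 mg/L.
Correct the yield for decay: Y_obs = Y/(1 + k_d θ_c) = 0.483 / (1 + 0.0573 × 11.5) = 0.483 / 1.659 = 0.2911.
ΔS = 1640 − 2.11 = 1638 mg/L, so the substrate removal rate is 820 × 1638/1000 = 1343 kg bCOD/d.
Biomass produced: P_X = Y_obs·Q·ΔS = 0.2911 × 1343 ≈ 391.0 kg VSS/d.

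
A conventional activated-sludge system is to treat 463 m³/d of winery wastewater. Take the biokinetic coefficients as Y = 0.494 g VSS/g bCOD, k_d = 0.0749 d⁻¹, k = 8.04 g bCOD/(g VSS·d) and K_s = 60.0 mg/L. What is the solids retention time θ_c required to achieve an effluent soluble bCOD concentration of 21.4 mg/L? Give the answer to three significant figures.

θ_c ≈ 1.03 d

Specific growth rate at S = 21.4 mg/L: μ = YkS/(K_s+S) = 0.494·8.04·21.4/(60.0+21.4) = 1.044 d⁻¹.
1/θ_c = 1.044 − 0.0749 = 0.9693 d⁻¹, so θ_c = 1.032 d.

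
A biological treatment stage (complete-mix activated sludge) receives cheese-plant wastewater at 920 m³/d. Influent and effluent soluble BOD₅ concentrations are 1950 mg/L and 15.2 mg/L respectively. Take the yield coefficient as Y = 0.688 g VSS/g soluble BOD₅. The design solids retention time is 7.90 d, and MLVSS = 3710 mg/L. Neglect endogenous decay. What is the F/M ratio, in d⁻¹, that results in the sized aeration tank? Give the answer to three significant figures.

F/M ≈ 0.185 d⁻¹

Biomass mass balance (decay neglected): V·X = Y·Q·(S₀ − S)·θ_c, so V = 0.688 × 920 × (1950 − 15.2) × 7.90 / 3710 = 2608 m³.
Food-to-microorganism ratio F/M = Q S₀ / (V X) = 920 × 1950 / (2608 × 3710) = 0.1854 d⁻¹.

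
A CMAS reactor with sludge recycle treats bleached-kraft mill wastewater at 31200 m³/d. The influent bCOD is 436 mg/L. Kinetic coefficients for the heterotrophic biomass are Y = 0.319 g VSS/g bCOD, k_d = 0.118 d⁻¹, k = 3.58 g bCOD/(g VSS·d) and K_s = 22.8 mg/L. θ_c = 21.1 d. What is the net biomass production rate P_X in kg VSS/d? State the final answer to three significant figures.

P_X ≈ 1230 kg VSS/d

From the Monod/SRT balance for a CMAS, S = K_s·(1+k_d θ_c)/[θ_c·(Y k − k_d) − 1] = 22.8 × (1 + 0.118 × 21.1) / [21.1 × (0.319 × 3.58 − 0.118) − 1] = 79.57 / 20.61 = 3.861 mg/L.
The observed yield is Y_obs = Y/(1 + k_d·θ_c) = 0.319 / (1 + 0.118 × 21.1) = 0.319 / 3.490 = 0.09141 g VSS per g bCOD removed.
Substrate removed = Q·(S₀ − S) = 31200 m³/d × (436 − 3.86) g/m³ = 1.35×10^7 g/d = 13483 kg/d.
Net biomass production P_X = Y_obs × Q·(S₀ − S) = 0.09141 × 13483 = 1232 kg VSS/d.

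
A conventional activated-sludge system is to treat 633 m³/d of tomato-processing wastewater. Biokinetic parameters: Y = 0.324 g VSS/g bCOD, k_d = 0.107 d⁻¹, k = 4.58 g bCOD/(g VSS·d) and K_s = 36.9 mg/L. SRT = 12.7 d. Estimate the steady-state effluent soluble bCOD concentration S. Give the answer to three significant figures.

Effluent substrate depends only on kinetics and SRT: S = K_s(1 + k_d θ_c) / [θ_c(Yk − k_d) − 1] = 36.9 × (1 + 0.107 × 12.7) / [12.7 × (0.324 × 4.58 − 0.107) − 1] = 87.04 / 16.49 = 5.280 mg/L.

S ≈ 5.28 mg/L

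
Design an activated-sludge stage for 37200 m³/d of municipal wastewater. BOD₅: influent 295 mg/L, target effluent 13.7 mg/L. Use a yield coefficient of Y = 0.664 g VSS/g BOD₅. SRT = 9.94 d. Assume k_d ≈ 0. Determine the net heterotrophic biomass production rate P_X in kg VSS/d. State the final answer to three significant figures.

Since k_d ≈ 0, Y_obs = Y = 0.664 g VSS/g BOD₅.
Q·(S₀ − S) = 37200 × (295 − 13.7) × 10⁻³ = 10464 kg/d removed.
So the net sludge growth is P_X = 0.6640 × 10464 = 6948 kg VSS/d.

P_X ≈ 6950 kg VSS/d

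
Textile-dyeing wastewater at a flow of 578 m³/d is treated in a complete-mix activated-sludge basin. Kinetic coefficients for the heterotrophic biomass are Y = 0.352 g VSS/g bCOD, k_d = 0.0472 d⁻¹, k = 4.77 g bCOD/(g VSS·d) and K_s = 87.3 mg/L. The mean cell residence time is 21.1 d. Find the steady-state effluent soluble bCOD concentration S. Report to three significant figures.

S ≈ 5.21 mg/L

Effluent substrate depends only on kinetics and SRT: S = K_s(1 + k_d θ_c) / [θ_c(Yk − k_d) − 1] = 87.3 × (1 + 0.0472 × 21.1) / [21.1 × (0.352 × 4.77 − 0.0472) − 1] = 174.2 / 33.43 = 5.212 mg/L.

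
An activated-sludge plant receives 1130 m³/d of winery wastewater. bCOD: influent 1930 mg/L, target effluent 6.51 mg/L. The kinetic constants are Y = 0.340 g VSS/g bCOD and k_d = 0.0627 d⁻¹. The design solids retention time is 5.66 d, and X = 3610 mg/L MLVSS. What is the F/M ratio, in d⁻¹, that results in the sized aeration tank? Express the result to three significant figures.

F/M ≈ 0.706 d⁻¹

Rearranging the biomass balance for a CMAS with decay, V = Y·Q·ΔS·θ_c / [X·(1+k_d θ_c)] = 0.340 × 1130 × (1930 − 6.51) × 5.66 / [3610 × (1 + 0.0627 × 5.66)] = 4.18×10^6 / 4891 = 855.2 m³.
F/M = applied load / biomass = Q·S₀/(V·X) = 1130 × 1930 / (855.2 × 3610) = 0.7064 d⁻¹.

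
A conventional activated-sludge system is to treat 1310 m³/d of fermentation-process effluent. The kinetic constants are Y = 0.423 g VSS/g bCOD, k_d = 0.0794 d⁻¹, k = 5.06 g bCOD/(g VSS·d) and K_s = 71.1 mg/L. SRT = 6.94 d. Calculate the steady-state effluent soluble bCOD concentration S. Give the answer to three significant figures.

S ≈ 8.29 mg/L

Effluent substrate depends only on kinetics and SRT: S = K_s(1 + k_d θ_c) / [θ_c(Yk − k_d) − 1] = 71.1 × (1 + 0.0794 × 6.94) / [6.94 × (0.423 × 5.06 − 0.0794) − 1] = 110.3 / 13.30 = 8.290 mg/L.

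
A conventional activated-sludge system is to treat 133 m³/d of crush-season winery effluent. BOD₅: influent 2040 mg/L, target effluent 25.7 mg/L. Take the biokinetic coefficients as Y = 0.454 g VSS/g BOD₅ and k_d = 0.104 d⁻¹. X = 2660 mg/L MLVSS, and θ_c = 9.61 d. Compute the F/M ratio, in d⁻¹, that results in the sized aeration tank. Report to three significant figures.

F/M ≈ 0.464 d⁻¹

Rearranging the biomass balance for a CMAS with decay, V = Y·Q·ΔS·θ_c / [X·(1+k_d θ_c)] = 0.454 × 133 × (2040 − 25.7) × 9.61 / [2660 × (1 + 0.104 × 9.61)] = 1.17×10^6 / 5319 = 219.8 m³.
Food-to-microorganism ratio F/M = Q S₀ / (V X) = 133 × 2040 / (219.8 × 2660) = 0.4641 d⁻¹.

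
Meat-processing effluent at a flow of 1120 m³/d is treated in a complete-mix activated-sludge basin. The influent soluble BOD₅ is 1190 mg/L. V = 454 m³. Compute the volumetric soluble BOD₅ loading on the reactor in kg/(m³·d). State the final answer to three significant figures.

Applied soluble BOD₅ load per unit volume = Q·S₀/V = (1120 × 1190/1000)/454.0 = 2.936 kg soluble BOD₅·m⁻³·d⁻¹.

L_v ≈ 2.94 kg soluble BOD₅/(m³·d)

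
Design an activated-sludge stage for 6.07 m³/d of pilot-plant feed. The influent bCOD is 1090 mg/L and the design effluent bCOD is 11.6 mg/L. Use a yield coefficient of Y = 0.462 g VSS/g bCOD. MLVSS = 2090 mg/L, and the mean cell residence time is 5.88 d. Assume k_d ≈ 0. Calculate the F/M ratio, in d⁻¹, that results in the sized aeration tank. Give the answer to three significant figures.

F/M ≈ 0.372 d⁻¹

With k_d = 0 the design equation reduces to V = Y Q (S₀−S) θ_c / X = 0.462 × 6.07 × (1090 − 11.6) × 5.88 / 2090 = 8.508 m³.
Food-to-microorganism ratio F/M = Q S₀ / (V X) = 6.07 × 1090 / (8.508 × 2090) = 0.3721 d⁻¹.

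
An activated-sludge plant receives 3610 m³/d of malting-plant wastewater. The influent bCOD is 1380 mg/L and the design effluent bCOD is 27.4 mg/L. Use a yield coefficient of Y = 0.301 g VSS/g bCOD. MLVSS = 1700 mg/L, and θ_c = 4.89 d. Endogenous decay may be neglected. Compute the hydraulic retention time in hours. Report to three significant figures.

τ ≈ 28.1 h

V·X = Y·Q·ΔS·θ_c gives V = 0.301 × 3610 × (1380 − 27.4) × 4.89 / 1700 = 4228 m³.
Hydraulic retention time τ = V/Q = 4228 / 3610 = 1.171 d = 28.11 h.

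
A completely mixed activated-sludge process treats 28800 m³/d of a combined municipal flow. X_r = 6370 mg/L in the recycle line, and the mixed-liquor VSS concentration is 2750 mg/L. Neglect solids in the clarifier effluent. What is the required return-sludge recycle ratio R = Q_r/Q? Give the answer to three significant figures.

Mass balance around the secondary clarifier (neglecting effluent solids): R = X / (X_r − X) = 2750 / (6370 − 2750) = 0.7597.

R ≈ 0.760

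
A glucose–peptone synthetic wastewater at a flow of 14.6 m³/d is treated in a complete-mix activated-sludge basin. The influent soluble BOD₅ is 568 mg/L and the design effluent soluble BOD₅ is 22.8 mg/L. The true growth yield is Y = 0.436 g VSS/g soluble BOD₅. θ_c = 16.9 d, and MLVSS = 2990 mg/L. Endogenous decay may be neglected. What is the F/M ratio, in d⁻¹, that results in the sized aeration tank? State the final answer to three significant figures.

V·X = Y·Q·ΔS·θ_c gives V = 0.436 × 14.6 × (568 − 22.8) × 16.9 / 2990 = 19.62 m³.
F/M = Q·S₀ / (V·X) = 14.6 × 568 / (19.62 × 2990) = 0.1414 g soluble BOD₅·(g VSS·d)⁻¹.

F/M ≈ 0.141 d⁻¹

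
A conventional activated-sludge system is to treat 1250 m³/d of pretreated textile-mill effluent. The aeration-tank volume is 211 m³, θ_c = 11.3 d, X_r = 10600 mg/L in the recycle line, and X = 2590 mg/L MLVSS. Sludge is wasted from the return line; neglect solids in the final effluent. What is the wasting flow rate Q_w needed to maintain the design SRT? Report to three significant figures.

Q_w ≈ 4.56 m³/d

Wasting from the return line (neglecting effluent solids): Q_w = V·X / (θ_c·X_r) = 211.0 × 2590 / (11.3 × 10600) = 4.562 m³/d.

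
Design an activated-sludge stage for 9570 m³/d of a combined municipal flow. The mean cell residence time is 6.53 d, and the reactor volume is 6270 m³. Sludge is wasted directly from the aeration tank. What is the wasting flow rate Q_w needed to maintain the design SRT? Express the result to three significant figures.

Wasting from the aeration tank: Q_w = V / θ_c = 6270 / 6.53 = 960.2 m³/d.

Q_w ≈ 960 m³/d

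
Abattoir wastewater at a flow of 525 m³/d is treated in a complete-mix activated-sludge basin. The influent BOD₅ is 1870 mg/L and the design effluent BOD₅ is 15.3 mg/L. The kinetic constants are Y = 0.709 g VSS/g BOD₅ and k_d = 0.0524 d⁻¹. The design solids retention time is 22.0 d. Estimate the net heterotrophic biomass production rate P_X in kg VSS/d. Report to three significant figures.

P_X ≈ 321 kg VSS/d

Correct the yield for decay: Y_obs = Y/(1 + k_d θ_c) = 0.709 / (1 + 0.0524 × 22.0) = 0.709 / 2.153 = 0.3293.
Q·(S₀ − S) = 525 × (1870 − 15.3) × 10⁻³ = 973.7 kg/d removed.
P_X = Y_obs · Q(S₀ − S) = 0.3293 × 973.7 = 320.7 kg VSS/d.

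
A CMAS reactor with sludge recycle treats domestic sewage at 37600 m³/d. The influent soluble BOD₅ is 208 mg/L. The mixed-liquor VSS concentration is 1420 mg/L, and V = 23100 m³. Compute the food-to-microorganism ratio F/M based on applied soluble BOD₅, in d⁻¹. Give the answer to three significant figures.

Food-to-microorganism ratio F/M = Q S₀ / (V X) = 37600 × 208 / (23100 × 1420) = 0.2384 d⁻¹.

F/M ≈ 0.238 d⁻¹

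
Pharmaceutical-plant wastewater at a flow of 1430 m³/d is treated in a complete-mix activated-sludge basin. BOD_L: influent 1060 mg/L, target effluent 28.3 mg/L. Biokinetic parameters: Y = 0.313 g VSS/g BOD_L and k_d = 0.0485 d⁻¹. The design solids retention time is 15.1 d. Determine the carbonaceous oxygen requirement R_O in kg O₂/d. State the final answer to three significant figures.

Y_obs = Y / (1 + k_d θ_c) = 0.313 / (1 + 0.0485 × 15.1) = 0.313 / 1.732 = 0.1807.
ΔS = 1060 − 28.3 = 1032 mg/L, so the substrate removal rate is 1430 × 1032/1000 = 1475 kg BOD_L/d.
Net sludge production P_X = 0.1807 × 1475 = 266.6 kg VSS/d.
Carbonaceous O₂ demand = substrate oxidised − cell-mass equivalent = 1475 − 1.42 × 266.6 = 1097 kg O₂/d.

R_O ≈ 1100 kg O₂/d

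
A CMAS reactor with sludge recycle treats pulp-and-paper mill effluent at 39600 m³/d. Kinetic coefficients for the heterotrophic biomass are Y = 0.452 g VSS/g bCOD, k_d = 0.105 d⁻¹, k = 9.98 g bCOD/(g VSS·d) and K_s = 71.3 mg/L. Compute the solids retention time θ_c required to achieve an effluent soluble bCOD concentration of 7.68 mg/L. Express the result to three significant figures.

From 1/θ_c = Y·k·S/(K_s + S) − k_d: Y·k·S/(K_s+S) = 0.452 × 9.98 × 7.68 / (71.3 + 7.68) = 0.4386 d⁻¹.
1/θ_c = 0.4386 − 0.105 = 0.3336 d⁻¹, so θ_c = 2.997 d.

θ_c ≈ 3.00 d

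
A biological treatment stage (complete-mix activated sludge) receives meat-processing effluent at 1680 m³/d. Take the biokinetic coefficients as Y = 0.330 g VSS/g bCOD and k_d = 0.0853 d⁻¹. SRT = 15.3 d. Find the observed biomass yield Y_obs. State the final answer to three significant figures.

The observed yield is Y_obs = Y/(1 + k_d·θ_c) = 0.330 / (1 + 0.0853 × 15.3) = 0.330 / 2.305 = 0.1432 g VSS per g bCOD removed.

Y_obs ≈ 0.143 g VSS/g bCOD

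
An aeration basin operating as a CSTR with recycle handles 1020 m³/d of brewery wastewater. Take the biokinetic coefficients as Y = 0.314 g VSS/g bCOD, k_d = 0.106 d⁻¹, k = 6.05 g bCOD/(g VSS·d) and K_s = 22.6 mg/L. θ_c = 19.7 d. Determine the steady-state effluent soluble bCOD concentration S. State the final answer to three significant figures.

S ≈ 2.03 mg/L

Effluent substrate depends only on kinetics and SRT: S = K_s(1 + k_d θ_c) / [θ_c(Yk − k_d) − 1] = 22.6 × (1 + 0.106 × 19.7) / [19.7 × (0.314 × 6.05 − 0.106) − 1] = 69.79 / 34.34 = 2.033 mg/L.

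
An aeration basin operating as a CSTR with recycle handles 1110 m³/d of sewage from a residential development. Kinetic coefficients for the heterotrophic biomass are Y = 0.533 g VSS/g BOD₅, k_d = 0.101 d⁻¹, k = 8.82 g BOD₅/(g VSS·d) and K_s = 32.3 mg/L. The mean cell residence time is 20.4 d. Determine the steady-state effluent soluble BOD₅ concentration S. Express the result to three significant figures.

For a completely mixed reactor with recycle the Lawrence–McCarty relation gives S = K_s·(1 + k_d·θ_c) / [θ_c·(Y·k − k_d) − 1] = 32.3 × (1 + 0.101 × 20.4) / [20.4 × (0.533 × 8.82 − 0.101) − 1] = 98.85 / 92.84 = 1.065 mg/L.

S ≈ 1.06 mg/L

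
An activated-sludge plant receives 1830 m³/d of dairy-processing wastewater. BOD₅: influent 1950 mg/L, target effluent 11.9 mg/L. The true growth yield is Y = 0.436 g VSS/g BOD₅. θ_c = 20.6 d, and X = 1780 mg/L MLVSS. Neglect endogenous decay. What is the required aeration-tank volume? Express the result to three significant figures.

Biomass mass balance (decay neglected): V·X = Y·Q·(S₀ − S)·θ_c, so V = 0.436 × 1830 × (1950 − 11.9) × 20.6 / 1780 = 17896 m³.

V ≈ 17900 m³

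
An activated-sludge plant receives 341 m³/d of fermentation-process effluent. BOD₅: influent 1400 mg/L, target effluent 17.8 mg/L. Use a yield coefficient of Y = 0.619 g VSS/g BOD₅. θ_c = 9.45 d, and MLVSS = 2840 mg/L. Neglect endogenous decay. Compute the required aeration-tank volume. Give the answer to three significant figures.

Biomass mass balance (decay neglected): V·X = Y·Q·(S₀ − S)·θ_c, so V = 0.619 × 341 × (1400 − 17.8) × 9.45 / 2840 = 970.8 m³.

V ≈ 971 m³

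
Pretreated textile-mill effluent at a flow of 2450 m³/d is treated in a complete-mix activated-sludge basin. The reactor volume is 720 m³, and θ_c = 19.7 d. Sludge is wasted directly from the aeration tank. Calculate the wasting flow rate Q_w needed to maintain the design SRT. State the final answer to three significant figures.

With mixed-liquor wasting, θ_c = V/Q_w, so Q_w = V/θ_c = 720.0/19.7 = 36.55 m³/d.

Q_w ≈ 36.5 m³/d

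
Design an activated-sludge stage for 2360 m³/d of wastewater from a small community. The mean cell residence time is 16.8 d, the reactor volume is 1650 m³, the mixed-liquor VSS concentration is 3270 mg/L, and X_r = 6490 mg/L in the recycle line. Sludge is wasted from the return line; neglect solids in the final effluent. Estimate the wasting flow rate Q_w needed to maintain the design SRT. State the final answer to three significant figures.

Wasting from the return line (neglecting effluent solids): Q_w = V·X / (θ_c·X_r) = 1650 × 3270 / (16.8 × 6490) = 49.49 m³/d.

Q_w ≈ 49.5 m³/d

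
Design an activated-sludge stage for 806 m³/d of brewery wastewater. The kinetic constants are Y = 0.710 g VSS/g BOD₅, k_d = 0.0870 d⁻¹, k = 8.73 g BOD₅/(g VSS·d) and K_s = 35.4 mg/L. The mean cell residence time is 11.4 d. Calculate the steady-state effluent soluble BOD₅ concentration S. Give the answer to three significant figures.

For a completely mixed reactor with recycle the Lawrence–McCarty relation gives S = K_s·(1 + k_d·θ_c) / [θ_c·(Y·k − k_d) − 1] = 35.4 × (1 + 0.0870 × 11.4) / [11.4 × (0.710 × 8.73 − 0.0870) − 1] = 70.51 / 68.67 = 1.027 mg/L.

S ≈ 1.03 mg/L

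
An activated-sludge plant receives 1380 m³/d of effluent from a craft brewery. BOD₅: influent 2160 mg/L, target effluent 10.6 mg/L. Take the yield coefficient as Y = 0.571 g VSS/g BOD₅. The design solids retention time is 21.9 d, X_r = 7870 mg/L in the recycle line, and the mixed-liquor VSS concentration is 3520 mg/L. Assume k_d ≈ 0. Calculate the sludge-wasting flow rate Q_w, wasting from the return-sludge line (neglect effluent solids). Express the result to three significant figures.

Q_w ≈ 215 m³/d

With k_d = 0 the design equation reduces to V = Y Q (S₀−S) θ_c / X = 0.571 × 1380 × (2160 − 10.6) × 21.9 / 3520 = 10537 m³.
θ_c = V·X/(Q_w·X_r) when wasting from the recycle, so Q_w = V·X/(θ_c·X_r) = 10537 × 3520 / (21.9 × 7870) = 215.2 m³/d.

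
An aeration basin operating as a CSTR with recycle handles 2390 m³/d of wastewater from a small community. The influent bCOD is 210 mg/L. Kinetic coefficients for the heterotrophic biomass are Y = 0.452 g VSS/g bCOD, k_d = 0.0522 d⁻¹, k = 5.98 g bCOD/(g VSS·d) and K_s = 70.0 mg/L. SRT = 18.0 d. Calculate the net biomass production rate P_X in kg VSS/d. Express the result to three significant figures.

P_X ≈ 115 kg VSS/d

From the Monod/SRT balance for a CMAS, S = K_s·(1+k_d θ_c)/[θ_c·(Y k − k_d) − 1] = 70.0 × (1 + 0.0522 × 18.0) / [18.0 × (0.452 × 5.98 − 0.0522) − 1] = 135.8 / 46.71 = 2.906 mg/L.
The observed yield is Y_obs = Y/(1 + k_d·θ_c) = 0.452 / (1 + 0.0522 × 18.0) = 0.452 / 1.940 = 0.2330 g VSS per g bCOD removed.
Q·(S₀ − S) = 2390 × (210 − 2.91) × 10⁻³ = 494.9 kg/d removed.
Net biomass production P_X = Y_obs × Q·(S₀ − S) = 0.2330 × 494.9 = 115.3 kg VSS/d.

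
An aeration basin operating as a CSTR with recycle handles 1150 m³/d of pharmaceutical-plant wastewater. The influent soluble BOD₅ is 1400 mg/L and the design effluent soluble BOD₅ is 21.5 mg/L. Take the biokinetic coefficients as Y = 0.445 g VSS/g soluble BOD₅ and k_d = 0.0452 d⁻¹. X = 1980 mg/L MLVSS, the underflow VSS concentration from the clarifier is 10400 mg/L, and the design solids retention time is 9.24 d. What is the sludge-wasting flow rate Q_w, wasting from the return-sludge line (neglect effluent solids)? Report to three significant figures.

Rearranging the biomass balance for a CMAS with decay, V = Y·Q·ΔS·θ_c / [X·(1+k_d θ_c)] = 0.445 × 1150 × (1400 − 21.5) × 9.24 / [1980 × (1 + 0.0452 × 9.24)] = 6.52×10^6 / 2807 = 2322 m³.
Q_w = (V·X)/(θ_c X_r) = 2322 × 1980 / (9.24 × 10400) = 47.85 m³/d.

Q_w ≈ 47.8 m³/d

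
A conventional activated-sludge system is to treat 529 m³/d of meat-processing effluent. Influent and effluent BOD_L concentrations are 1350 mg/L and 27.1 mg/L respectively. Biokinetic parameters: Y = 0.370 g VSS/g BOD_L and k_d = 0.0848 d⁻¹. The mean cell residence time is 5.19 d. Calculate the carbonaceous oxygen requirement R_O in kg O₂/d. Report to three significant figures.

Correct the yield for decay: Y_obs = Y/(1 + k_d θ_c) = 0.370 / (1 + 0.0848 × 5.19) = 0.370 / 1.440 = 0.2569.
ΔS = 1350 − 27.1 = 1323 mg/L, so the substrate removal rate is 529 × 1323/1000 = 699.8 kg BOD_L/d.
Biomass synthesised: P_X = Y_obs × 699.8 = 179.8 kg VSS/d.
R_O = Q·ΔS − 1.42 P_X = 699.8 − 255.3 = 444.5 kg O₂/d.

R_O ≈ 444 kg O₂/d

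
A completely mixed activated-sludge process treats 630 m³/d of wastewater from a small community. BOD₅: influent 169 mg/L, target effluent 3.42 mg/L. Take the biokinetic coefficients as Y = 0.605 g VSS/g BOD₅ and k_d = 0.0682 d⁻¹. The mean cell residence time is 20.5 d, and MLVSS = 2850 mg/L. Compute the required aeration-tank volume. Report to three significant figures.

V ≈ 189 m³

Steady-state biomass mass balance: V·X·(1 + k_d·θ_c) = Y·Q·(S₀ − S)·θ_c, so V = 0.605 × 630 × (169 − 3.42) × 20.5 / [2850 × (1 + 0.0682 × 20.5)] = 1.29×10^6 / 6835 = 189.3 m³.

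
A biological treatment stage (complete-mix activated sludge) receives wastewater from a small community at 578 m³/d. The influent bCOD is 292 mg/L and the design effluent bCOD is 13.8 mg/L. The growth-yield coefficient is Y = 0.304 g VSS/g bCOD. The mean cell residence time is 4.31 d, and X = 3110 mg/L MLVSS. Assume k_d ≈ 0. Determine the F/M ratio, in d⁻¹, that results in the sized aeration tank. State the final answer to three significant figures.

V·X = Y·Q·ΔS·θ_c gives V = 0.304 × 578 × (292 − 13.8) × 4.31 / 3110 = 67.74 m³.
F/M = applied load / biomass = Q·S₀/(V·X) = 578 × 292 / (67.74 × 3110) = 0.8011 d⁻¹.

F/M ≈ 0.801 d⁻¹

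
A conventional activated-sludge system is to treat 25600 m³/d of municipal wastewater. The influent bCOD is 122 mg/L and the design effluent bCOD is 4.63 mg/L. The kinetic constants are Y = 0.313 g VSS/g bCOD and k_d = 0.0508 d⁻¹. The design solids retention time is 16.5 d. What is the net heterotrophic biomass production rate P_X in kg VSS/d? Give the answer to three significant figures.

P_X ≈ 512 kg VSS/d

Y_obs = Y / (1 + k_d θ_c) = 0.313 / (1 + 0.0508 × 16.5) = 0.313 / 1.838 = 0.1703.
ΔS = 122 − 4.63 = 117.4 mg/L, so the substrate removal rate is 25600 × 117.4/1000 = 3005 kg bCOD/d.
P_X = Y_obs · Q(S₀ − S) = 0.1703 × 3005 = 511.6 kg VSS/d.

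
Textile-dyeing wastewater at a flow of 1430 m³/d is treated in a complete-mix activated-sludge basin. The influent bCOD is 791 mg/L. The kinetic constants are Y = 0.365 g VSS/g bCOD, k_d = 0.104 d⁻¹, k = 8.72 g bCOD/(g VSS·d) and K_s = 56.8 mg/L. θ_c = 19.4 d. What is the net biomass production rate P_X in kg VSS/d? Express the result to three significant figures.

P_X ≈ 136 kg VSS/d

From the Monod/SRT balance for a CMAS, S = K_s·(1+k_d θ_c)/[θ_c·(Y k − k_d) − 1] = 56.8 × (1 + 0.104 × 19.4) / [19.4 × (0.365 × 8.72 − 0.104) − 1] = 171.4 / 58.73 = 2.918 mg/L.
Observed yield with endogenous decay: Y_obs = Y / (1 + k_d·θ_c) = 0.365 / (1 + 0.104 × 19.4) = 0.365 / 3.018 = 0.1210 g VSS/g bCOD.
ΔS = 791 − 2.92 = 788.1 mg/L, so the substrate removal rate is 1430 × 788.1/1000 = 1127 kg bCOD/d.
Net biomass production P_X = Y_obs × Q·(S₀ − S) = 0.1210 × 1127 = 136.3 kg VSS/d.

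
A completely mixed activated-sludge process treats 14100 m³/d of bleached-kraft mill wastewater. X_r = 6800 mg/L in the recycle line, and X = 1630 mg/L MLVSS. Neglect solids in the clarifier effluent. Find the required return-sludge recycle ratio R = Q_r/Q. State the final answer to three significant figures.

Solids balance on the clarifier gives (1+R)X = R·X_r, so R = X/(X_r − X) = 1630 / (6800 − 1630) = 0.3153.

R ≈ 0.315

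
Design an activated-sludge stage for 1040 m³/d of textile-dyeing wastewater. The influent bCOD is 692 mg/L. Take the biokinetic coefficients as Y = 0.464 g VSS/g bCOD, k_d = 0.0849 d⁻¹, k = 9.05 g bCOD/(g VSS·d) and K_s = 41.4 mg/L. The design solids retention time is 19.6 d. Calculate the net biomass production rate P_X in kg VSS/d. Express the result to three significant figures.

Effluent substrate depends only on kinetics and SRT: S = K_s(1 + k_d θ_c) / [θ_c(Yk − k_d) − 1] = 41.4 × (1 + 0.0849 × 19.6) / [19.6 × (0.464 × 9.05 − 0.0849) − 1] = 110.3 / 79.64 = 1.385 mg/L.
Y_obs = Y / (1 + k_d θ_c) = 0.464 / (1 + 0.0849 × 19.6) = 0.464 / 2.664 = 0.1742.
ΔS = 692 − 1.38 = 690.6 mg/L, so the substrate removal rate is 1040 × 690.6/1000 = 718.2 kg bCOD/d.
P_X = Y_obs · Q(S₀ − S) = 0.1742 × 718.2 = 125.1 kg VSS/d.

P_X ≈ 125 kg VSS/d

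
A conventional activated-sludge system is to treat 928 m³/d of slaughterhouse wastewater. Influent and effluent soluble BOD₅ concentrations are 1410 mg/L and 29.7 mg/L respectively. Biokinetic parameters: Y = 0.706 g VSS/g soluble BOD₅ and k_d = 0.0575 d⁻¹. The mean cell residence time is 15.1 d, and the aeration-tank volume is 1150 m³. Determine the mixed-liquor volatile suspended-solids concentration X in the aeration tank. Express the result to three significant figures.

X ≈ 6360 mg/L

From V·X·(1 + k_d·θ_c) = Y·Q·(S₀ − S)·θ_c: X = 0.706 × 928 × (1410 − 29.7) × 15.1 / [1150 × (1 + 0.0575 × 15.1)] = 6356 mg/L.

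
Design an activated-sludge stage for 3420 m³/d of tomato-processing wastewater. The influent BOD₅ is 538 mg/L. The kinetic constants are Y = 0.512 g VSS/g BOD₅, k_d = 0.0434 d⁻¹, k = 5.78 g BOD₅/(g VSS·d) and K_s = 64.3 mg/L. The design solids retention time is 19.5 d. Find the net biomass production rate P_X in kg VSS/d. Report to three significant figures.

P_X ≈ 508 kg VSS/d

For a completely mixed reactor with recycle the Lawrence–McCarty relation gives S = K_s·(1 + k_d·θ_c) / [θ_c·(Y·k − k_d) − 1] = 64.3 × (1 + 0.0434 × 19.5) / [19.5 × (0.512 × 5.78 − 0.0434) − 1] = 118.7 / 55.86 = 2.125 mg/L.
The observed yield is Y_obs = Y/(1 + k_d·θ_c) = 0.512 / (1 + 0.0434 × 19.5) = 0.512 / 1.846 = 0.2773 g VSS per g BOD₅ removed.
Mass of BOD₅ removed per day: Q(S₀ − S) = 3420 × 535.9 g/m³ = 1833 kg/d.
Biomass produced: P_X = Y_obs·Q·ΔS = 0.2773 × 1833 ≈ 508.2 kg VSS/d.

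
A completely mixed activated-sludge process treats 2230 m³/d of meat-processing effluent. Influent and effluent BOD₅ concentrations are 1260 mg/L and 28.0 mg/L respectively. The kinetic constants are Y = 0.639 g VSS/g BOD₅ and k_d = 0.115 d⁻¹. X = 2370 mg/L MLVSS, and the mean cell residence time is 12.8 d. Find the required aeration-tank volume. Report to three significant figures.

Rearranging the biomass balance for a CMAS with decay, V = Y·Q·ΔS·θ_c / [X·(1+k_d θ_c)] = 0.639 × 2230 × (1260 − 28.0) × 12.8 / [2370 × (1 + 0.115 × 12.8)] = 2.25×10^7 / 5859 = 3836 m³.

V ≈ 3840 m³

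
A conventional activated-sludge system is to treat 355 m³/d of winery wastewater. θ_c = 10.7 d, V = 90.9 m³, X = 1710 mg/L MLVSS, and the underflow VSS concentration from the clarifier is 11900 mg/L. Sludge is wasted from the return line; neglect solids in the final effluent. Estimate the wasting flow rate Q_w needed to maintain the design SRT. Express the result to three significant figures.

Q_w ≈ 1.22 m³/d

Q_w = (V·X)/(θ_c X_r) = 90.90 × 1710 / (10.7 × 11900) = 1.221 m³/d.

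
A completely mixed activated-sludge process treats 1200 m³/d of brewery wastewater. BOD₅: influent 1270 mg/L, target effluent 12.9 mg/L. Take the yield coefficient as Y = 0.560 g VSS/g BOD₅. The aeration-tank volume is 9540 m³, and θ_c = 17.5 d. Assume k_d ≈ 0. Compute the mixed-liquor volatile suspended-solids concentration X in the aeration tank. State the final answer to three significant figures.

X ≈ 1550 mg/L

Without decay, X = Y Q (S₀−S) θ_c / V = 0.560 × 1200 × (1270 − 12.9) × 17.5 / 9540 = 1550 mg/L.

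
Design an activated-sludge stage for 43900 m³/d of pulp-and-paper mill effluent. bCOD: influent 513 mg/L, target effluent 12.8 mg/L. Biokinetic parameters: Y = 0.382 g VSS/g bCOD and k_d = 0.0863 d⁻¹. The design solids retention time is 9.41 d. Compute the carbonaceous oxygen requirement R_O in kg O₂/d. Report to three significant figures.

The observed yield is Y_obs = Y/(1 + k_d·θ_c) = 0.382 / (1 + 0.0863 × 9.41) = 0.382 / 1.812 = 0.2108 g VSS per g bCOD removed.
Mass of bCOD removed per day: Q(S₀ − S) = 43900 × 500.2 g/m³ = 21959 kg/d.
P_X = Y_obs·Q·(S₀ − S) = 0.2108 × 21959 = 4629 kg VSS/d.
Carbonaceous O₂ demand = substrate oxidised − cell-mass equivalent = 21959 − 1.42 × 4629 = 15386 kg O₂/d.

R_O ≈ 15400 kg O₂/d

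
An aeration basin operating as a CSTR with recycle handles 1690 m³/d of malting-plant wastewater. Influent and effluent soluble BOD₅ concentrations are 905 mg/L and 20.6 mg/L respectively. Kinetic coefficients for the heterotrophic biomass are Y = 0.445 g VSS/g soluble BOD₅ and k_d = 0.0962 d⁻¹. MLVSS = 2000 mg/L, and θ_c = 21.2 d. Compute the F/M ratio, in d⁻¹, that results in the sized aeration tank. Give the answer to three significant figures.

Steady-state biomass mass balance: V·X·(1 + k_d·θ_c) = Y·Q·(S₀ − S)·θ_c, so V = 0.445 × 1690 × (905 − 20.6) × 21.2 / [2000 × (1 + 0.0962 × 21.2)] = 1.41×10^7 / 6079 = 2320 m³.
F/M = Q·S₀ / (V·X) = 1690 × 905 / (2320 × 2000) = 0.3297 g soluble BOD₅·(g VSS·d)⁻¹.

F/M ≈ 0.330 d⁻¹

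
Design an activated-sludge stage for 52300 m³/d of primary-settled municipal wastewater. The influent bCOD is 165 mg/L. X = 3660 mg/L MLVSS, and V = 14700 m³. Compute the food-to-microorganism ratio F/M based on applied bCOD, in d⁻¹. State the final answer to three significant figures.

F/M = Q·S₀ / (V·X) = 52300 × 165 / (14700 × 3660) = 0.1604 g bCOD·(g VSS·d)⁻¹.

F/M ≈ 0.160 d⁻¹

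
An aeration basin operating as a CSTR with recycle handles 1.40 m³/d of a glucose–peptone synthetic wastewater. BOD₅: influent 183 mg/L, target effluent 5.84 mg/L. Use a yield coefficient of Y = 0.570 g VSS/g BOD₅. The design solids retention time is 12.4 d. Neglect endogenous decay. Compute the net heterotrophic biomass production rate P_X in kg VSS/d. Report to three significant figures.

Since k_d ≈ 0, Y_obs = Y = 0.570 g VSS/g BOD₅.
ΔS = 183 − 5.84 = 177.2 mg/L, so the substrate removal rate is 1.40 × 177.2/1000 = 0.2480 kg BOD₅/d.
Biomass produced: P_X = Y_obs·Q·ΔS = 0.5700 × 0.2480 ≈ 0.1414 kg VSS/d.

P_X ≈ 0.141 kg VSS/d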